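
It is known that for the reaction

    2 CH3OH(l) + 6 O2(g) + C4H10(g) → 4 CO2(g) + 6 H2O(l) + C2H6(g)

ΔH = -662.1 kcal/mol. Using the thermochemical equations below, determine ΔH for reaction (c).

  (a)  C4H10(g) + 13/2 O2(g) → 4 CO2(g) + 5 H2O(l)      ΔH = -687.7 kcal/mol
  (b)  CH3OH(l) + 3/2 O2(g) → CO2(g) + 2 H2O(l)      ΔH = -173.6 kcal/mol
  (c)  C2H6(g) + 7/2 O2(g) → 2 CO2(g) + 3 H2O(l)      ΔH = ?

ΔH = -372.8 kcal/mol

(a) as written (C4H10(g) already on the reactant side): -687.7 kcal/mol
(b) × 2 (×2 to match 2 CH3OH(l) in the target): (2)·(-173.6) = -347.2 kcal/mol
(c) reversed (C2H6(g) must end up as a product): contributes −x
-662.1 = (-687.7) + (-347.2) − x
x = (-662.1 − (-1034.9)) / (-1) = -372.8 kcal/mol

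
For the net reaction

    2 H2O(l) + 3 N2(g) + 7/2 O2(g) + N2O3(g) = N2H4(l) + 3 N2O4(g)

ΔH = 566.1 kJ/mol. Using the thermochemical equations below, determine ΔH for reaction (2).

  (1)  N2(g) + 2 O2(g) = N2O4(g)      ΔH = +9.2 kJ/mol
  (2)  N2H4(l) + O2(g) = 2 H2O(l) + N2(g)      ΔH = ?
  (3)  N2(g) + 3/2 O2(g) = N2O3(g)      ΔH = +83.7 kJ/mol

(1) × 3: (3)·(+9.2) = +27.6 kJ/mol
(2) reversed: contributes −x
(3) reversed: -83.7 kJ/mol
+566.1 = (+27.6) + (-83.7) − x
x = (+566.1 − (-56.1)) / (-1) = -622.2 kJ/mol

ΔH = -622.2 kJ/mol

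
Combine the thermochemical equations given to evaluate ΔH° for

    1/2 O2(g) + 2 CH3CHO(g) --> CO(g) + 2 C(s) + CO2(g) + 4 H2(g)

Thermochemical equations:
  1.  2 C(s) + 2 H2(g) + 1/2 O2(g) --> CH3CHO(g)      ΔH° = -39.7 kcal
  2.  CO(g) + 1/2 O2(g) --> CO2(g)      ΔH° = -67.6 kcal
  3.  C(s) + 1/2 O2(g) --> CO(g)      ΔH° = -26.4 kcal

eq. 1 reversed and × 2 (reverse to put CH3CHO(g) on the reactant side; ×2 to match 2 CH3CHO(g) in the target): (-2)·(-39.7) = +79.4 kcal
eq. 2 as written (CO2(g) already on the product side): -67.6 kcal
eq. 3 × 2: (2)·(-26.4) = -52.8 kcal
Combining the equations, ΔH° = (-2)·(-39.7) + (1)·(-67.6) + (2)·(-26.4) = -41.0 kcal

ΔH° = -41.0 kcal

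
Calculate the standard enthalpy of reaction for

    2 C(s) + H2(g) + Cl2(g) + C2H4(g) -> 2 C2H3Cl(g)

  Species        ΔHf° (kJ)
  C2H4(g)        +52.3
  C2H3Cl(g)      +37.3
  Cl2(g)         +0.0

ΔH° = 22.3 kJ

Products: 2·(+37.3) = +74.6
Reactants: 2·(+0.0) + 1·(+0.0) + 1·(+0.0) + 1·(+52.3) = +52.3
ΔH° = (+74.6) − (+52.3) = 22.3 kJ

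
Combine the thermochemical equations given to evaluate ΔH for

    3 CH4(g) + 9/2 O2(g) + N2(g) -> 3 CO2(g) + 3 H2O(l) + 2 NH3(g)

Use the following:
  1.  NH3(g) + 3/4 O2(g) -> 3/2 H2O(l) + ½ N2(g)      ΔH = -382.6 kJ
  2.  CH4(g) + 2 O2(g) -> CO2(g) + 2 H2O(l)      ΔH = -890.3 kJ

eq. 1 reversed and × 2 (reverse to put NH3(g) on the product side; ×2 to match 2 NH3(g) in the target): (-2)·(-382.6) = +765.2 kJ
eq. 2 × 3 (scale by 3 for the 3 CH4(g)): (3)·(-890.3) = -2670.9 kJ
ΔH = (-2)·(-382.6) + (3)·(-890.3) = -1905.7 kJ

ΔH = -1905.7 kJ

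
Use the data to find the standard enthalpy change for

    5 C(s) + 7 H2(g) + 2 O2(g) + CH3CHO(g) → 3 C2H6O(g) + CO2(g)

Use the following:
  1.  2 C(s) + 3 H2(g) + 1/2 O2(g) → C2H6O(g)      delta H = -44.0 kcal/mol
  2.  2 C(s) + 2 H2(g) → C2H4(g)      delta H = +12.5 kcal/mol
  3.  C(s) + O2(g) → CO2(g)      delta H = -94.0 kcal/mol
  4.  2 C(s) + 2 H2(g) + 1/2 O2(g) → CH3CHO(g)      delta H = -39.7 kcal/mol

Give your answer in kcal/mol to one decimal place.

delta H = -186.3 kcal/mol

eq. 1 × 3 (×3 to match 3 C2H6O(g) in the target): (3)·(-44.0) = -132.0 kcal/mol
eq. 2: not needed (C2H4(g) appears nowhere else).
eq. 3 as written (CO2(g) already on the product side): -94.0 kcal/mol
eq. 4 reversed (reverse to put CH3CHO(g) on the reactant side): +39.7 kcal/mol
By Hess's law, delta H = (3)·(-44.0) + (1)·(-94.0) + (-1)·(-39.7) = -186.3 kcal/mol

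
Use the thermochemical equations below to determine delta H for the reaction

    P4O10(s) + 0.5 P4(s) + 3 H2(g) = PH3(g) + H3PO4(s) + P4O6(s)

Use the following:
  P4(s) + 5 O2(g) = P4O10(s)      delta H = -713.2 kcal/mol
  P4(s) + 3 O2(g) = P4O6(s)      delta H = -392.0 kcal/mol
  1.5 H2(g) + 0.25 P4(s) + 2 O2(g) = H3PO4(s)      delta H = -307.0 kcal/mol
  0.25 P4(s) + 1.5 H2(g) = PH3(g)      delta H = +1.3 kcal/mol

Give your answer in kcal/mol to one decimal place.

delta H = 15.5 kcal/mol

equation 1 reversed (P4O10(s) must end up as a reactant): +713.2 kcal/mol
equation 2 as written (P4O6(s) already on the product side): -392.0 kcal/mol
equation 3 as written (H3PO4(s) already on the product side): -307.0 kcal/mol
equation 4 as written (PH3(g) already on the product side): +1.3 kcal/mol
Combining the equations, delta H = (-1)·(-713.2) + (1)·(-392.0) + (1)·(-307.0) + (1)·(+1.3) = 15.5 kcal/mol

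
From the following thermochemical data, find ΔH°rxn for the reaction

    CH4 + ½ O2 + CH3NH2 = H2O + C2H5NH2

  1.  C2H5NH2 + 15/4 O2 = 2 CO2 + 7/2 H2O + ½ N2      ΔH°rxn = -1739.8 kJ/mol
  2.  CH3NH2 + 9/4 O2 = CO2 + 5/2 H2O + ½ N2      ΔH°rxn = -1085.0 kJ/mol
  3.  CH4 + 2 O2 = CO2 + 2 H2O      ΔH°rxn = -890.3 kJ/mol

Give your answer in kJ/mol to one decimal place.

ΔH°rxn = -235.5 kJ/mol

eq. 1 reversed (reverse to put C2H5NH2 on the product side): +1739.8 kJ/mol
eq. 2 as written (CH3NH2 already on the reactant side): -1085.0 kJ/mol
eq. 3 as written (CH4 already on the reactant side): -890.3 kJ/mol
Summing the manipulated equations, ΔH°rxn = (-1)·(-1739.8) + (1)·(-1085.0) + (1)·(-890.3) = -235.5 kJ/mol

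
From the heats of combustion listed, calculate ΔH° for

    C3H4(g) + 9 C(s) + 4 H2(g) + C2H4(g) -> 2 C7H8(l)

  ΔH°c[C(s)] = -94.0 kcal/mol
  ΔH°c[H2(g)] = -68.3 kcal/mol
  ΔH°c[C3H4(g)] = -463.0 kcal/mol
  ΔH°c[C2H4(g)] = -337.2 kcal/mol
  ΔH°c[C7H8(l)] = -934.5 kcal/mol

With combustion enthalpies, reactants minus products:
= [1·(-463.0) + 9·(-94.0) + 4·(-68.3) + 1·(-337.2)] − [2·(-934.5)]
= -50.4 kcal/mol

ΔH° = -50.4 kcal/mol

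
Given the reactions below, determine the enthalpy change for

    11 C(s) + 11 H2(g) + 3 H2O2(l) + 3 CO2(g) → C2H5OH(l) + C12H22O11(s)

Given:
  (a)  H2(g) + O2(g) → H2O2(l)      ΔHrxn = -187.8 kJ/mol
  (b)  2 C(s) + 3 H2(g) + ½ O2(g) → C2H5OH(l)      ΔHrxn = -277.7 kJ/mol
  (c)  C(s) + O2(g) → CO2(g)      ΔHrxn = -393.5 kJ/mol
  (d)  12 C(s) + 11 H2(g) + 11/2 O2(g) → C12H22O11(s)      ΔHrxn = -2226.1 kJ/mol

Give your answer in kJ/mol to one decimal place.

(a) reversed and × 3: (-3)·(-187.8) = +563.4 kJ/mol
(b) as written: -277.7 kJ/mol
(c) reversed and × 3: (-3)·(-393.5) = +1180.5 kJ/mol
(d) as written: -2226.1 kJ/mol
Summing the manipulated equations, ΔHrxn = (+563.4) + (-277.7) + (+1180.5) + (-2226.1) = -759.9 kJ/mol

ΔHrxn = -759.9 kJ/mol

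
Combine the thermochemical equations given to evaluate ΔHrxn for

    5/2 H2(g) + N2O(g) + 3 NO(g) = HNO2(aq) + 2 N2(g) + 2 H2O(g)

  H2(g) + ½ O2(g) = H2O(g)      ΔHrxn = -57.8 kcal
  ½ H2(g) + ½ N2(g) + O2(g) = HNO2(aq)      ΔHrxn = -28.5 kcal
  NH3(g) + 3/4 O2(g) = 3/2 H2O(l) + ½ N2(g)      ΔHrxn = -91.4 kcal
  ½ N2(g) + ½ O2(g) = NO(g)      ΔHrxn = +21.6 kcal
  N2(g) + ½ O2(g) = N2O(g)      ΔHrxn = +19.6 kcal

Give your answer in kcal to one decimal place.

ΔHrxn = -228.5 kcal

equation 1 × 2 (×2 to match 2 H2O(g) in the target): (2)·(-57.8) = -115.6 kcal
equation 2 as written (HNO2(aq) already on the product side): -28.5 kcal
equation 3: not needed (NH3(g) appears nowhere else).
equation 4 reversed and × 3 (reverse to put NO(g) on the reactant side; ×3 to match 3 NO(g) in the target): (-3)·(+21.6) = -64.8 kcal
equation 5 reversed (N2O(g) must end up as a reactant): -19.6 kcal
ΔHrxn = (-115.6) + (-28.5) + (-64.8) + (-19.6) = -228.5 kcal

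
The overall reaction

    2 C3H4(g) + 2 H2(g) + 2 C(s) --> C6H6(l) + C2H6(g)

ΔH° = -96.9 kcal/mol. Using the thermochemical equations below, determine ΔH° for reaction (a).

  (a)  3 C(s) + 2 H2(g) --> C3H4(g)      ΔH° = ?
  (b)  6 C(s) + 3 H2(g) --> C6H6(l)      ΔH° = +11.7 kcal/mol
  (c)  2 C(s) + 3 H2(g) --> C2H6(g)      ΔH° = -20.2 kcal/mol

(a) reversed and × 2: contributes −2·x
(b) as written: +11.7 kcal/mol
(c) as written: -20.2 kcal/mol
-96.9 = (+11.7) + (-20.2) − 2·x
x = (-96.9 − (-8.5)) / (-2) = 44.2 kcal/mol

ΔH° = 44.2 kcal/mol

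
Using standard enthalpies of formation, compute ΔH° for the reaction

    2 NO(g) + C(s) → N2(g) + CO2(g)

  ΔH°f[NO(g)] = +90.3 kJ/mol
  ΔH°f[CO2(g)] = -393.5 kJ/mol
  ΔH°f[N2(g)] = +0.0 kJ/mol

Products: 1·(+0.0) + 1·(-393.5) = -393.5
Reactants: 2·(+90.3) + 1·(+0.0) = +180.6
ΔH° = (-393.5) − (+180.6) = -574.1 kJ/mol

ΔH° = -574.1 kJ/mol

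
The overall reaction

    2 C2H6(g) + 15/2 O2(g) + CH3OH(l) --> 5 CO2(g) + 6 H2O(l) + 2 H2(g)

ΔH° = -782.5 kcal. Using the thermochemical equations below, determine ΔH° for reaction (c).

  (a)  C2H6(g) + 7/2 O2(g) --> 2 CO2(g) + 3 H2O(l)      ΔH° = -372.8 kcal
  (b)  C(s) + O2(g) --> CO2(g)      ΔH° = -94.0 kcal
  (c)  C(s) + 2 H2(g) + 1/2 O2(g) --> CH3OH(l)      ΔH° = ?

ΔH° = -57.1 kcal

(a) × 2 (×2 to match 2 C2H6(g) in the target): (2)·(-372.8) = -745.6 kcal
(b) as written: -94.0 kcal
(c) reversed (CH3OH(l) must end up as a reactant): contributes −x
-782.5 = (-745.6) + (-94.0) − x
x = (-782.5 − (-839.6)) / (-1) = -57.1 kcal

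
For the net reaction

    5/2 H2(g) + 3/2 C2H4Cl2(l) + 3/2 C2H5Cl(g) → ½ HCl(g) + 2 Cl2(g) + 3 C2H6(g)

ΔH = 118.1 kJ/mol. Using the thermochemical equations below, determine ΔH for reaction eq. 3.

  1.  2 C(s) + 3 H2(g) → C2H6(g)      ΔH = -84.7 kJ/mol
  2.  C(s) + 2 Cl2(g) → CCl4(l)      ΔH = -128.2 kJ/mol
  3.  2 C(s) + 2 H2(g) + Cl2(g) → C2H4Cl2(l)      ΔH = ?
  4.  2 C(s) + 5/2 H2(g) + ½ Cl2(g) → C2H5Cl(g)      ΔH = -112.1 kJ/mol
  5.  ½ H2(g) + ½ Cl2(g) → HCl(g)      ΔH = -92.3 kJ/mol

ΔH = -166.8 kJ/mol

eq. 1 × 3: (3)·(-84.7) = -254.1 kJ/mol
eq. 2: not needed.
eq. 3 reversed and × 3/2: contributes −3/2·x
eq. 4 reversed and × 3/2: (-3/2)·(-112.1) = +168.15 kJ/mol
eq. 5 × 1/2: (1/2)·(-92.3) = -46.15 kJ/mol
+118.1 = (-254.1) + (+168.15) + (-46.15) − 3/2·x
x = (+118.1 − (-132.1)) / (-3/2) = -166.8 kJ/mol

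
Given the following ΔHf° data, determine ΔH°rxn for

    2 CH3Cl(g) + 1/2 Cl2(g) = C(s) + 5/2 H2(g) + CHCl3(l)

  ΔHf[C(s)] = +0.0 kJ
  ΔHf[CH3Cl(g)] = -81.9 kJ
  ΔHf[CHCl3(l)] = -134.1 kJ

ΔH°rxn = 29.7 kJ

Products: 1·(+0.0) + 5/2·(+0.0) + 1·(-134.1) = -134.1
Reactants: 2·(-81.9) + 1/2·(+0.0) = -163.8
ΔH°rxn = (-134.1) − (-163.8) = 29.7 kJ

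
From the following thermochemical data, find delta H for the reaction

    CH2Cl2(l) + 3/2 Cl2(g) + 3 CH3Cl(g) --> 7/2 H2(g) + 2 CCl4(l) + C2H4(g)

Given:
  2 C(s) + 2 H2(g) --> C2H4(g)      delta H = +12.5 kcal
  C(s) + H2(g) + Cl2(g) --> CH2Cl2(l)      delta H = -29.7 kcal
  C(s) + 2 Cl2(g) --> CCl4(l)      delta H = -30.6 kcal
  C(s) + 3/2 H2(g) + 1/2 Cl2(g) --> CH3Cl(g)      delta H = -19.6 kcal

delta H = 39.8 kcal

equation 1 as written (C2H4(g) already on the product side): +12.5 kcal
equation 2 reversed (CH2Cl2(l) must end up as a reactant): +29.7 kcal
equation 3 × 2 (×2 to match 2 CCl4(l) in the target): (2)·(-30.6) = -61.2 kcal
equation 4 reversed and × 3 (CH3Cl(g) must end up as a reactant; ×3 to match 3 CH3Cl(g) in the target): (-3)·(-19.6) = +58.8 kcal
delta H = (1)·(+12.5) + (-1)·(-29.7) + (2)·(-30.6) + (-3)·(-19.6) = 39.8 kcal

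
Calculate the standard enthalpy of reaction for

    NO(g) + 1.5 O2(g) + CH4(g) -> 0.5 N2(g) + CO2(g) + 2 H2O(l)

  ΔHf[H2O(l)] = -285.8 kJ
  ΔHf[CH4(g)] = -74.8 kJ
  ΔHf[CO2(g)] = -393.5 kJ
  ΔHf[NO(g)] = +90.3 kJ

ΔH°rxn = Σ nΔHf°(products) − Σ nΔHf°(reactants).
Products: 1/2·(+0.0) + 1·(-393.5) + 2·(-285.8) = -965.1
Reactants: 1·(+90.3) + 3/2·(+0.0) + 1·(-74.8) = +15.5
ΔH°rxn = (-965.1) − (+15.5) = -980.6 kJ

ΔH°rxn = -980.6 kJ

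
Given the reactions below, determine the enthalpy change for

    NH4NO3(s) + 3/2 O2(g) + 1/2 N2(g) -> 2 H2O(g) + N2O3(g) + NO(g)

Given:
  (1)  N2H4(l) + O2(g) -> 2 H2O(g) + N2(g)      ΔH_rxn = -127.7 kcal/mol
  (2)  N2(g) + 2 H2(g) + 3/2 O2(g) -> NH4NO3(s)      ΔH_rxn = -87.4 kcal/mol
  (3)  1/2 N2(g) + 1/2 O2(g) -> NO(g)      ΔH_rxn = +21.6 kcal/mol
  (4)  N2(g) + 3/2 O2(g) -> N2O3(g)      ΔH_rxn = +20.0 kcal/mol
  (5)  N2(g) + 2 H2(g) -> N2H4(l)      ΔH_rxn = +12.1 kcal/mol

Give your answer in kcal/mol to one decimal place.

ΔH_rxn = 13.4 kcal/mol

(1) as written (H2O(g) already on the product side): -127.7 kcal/mol
(2) reversed (NH4NO3(s) must end up as a reactant): +87.4 kcal/mol
(3) as written (NO(g) already on the product side): +21.6 kcal/mol
(4) as written (N2O3(g) already on the product side): +20.0 kcal/mol
(5) as written: +12.1 kcal/mol
Combining the equations, ΔH_rxn = (-127.7) + (+87.4) + (+21.6) + (+20.0) + (+12.1) = 13.4 kcal/mol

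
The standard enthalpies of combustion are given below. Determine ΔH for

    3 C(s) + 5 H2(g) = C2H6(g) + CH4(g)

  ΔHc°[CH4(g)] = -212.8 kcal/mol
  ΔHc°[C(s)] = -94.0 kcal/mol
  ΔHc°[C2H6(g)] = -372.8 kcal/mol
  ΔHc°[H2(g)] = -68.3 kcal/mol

ΔH = -37.9 kcal/mol

Using ΔH = Σ nΔHc°(reactants) − Σ nΔHc°(products):
= [3·(-94.0) + 5·(-68.3)] − [1·(-372.8) + 1·(-212.8)]
= -37.9 kcal/mol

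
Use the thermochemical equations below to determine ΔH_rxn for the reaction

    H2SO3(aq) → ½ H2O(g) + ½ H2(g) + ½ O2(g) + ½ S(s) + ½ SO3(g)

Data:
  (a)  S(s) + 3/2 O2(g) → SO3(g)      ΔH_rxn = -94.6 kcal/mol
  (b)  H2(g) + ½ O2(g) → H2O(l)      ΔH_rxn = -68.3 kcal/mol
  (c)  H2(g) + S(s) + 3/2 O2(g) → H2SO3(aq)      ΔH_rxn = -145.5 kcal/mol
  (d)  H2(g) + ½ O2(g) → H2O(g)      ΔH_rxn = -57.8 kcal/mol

(a) × 1/2 (×1/2 to match 1/2 SO3(g) in the target): (1/2)·(-94.6) = -47.3 kcal/mol
(b): not needed (H2O(l) appears nowhere else).
(c) reversed (H2SO3(aq) must end up as a reactant): +145.5 kcal/mol
(d) × 1/2 (×1/2 to match 1/2 H2O(g) in the target): (1/2)·(-57.8) = -28.9 kcal/mol
Since enthalpy is a state function, ΔH_rxn = (1/2)·(-94.6) + (-1)·(-145.5) + (1/2)·(-57.8) = 69.3 kcal/mol

ΔH_rxn = 69.3 kcal/mol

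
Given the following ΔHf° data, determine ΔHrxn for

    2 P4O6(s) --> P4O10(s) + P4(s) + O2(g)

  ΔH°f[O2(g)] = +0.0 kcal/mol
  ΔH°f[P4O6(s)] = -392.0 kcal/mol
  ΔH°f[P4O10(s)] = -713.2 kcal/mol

Products: 1·(-713.2) + 1·(+0.0) + 1·(+0.0) = -713.2
Reactants: 2·(-392.0) = -784.0
ΔHrxn = (-713.2) − (-784.0) = 70.8 kcal/mol

ΔHrxn = 70.8 kcal/mol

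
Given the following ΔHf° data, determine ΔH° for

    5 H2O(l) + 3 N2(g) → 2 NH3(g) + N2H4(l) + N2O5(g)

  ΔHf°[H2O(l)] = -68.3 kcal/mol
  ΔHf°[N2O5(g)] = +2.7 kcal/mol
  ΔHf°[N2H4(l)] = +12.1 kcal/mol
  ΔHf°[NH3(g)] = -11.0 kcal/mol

Products: 2·(-11.0) + 1·(+12.1) + 1·(+2.7) = -7.2
Reactants: 5·(-68.3) + 3·(+0.0) = -341.5
ΔH° = (-7.2) − (-341.5) = 334.3 kcal/mol

ΔH° = 334.3 kcal/mol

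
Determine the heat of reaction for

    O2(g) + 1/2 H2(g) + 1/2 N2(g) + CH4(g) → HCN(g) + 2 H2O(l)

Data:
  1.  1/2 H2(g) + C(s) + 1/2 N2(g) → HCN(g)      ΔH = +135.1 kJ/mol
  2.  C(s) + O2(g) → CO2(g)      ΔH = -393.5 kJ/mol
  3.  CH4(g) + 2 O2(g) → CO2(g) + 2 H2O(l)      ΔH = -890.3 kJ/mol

eq. 1 as written: +135.1 kJ/mol
eq. 2 reversed: +393.5 kJ/mol
eq. 3 as written: -890.3 kJ/mol
ΔH = (+135.1) + (+393.5) + (-890.3) = -361.7 kJ/mol

ΔH = -361.7 kJ/mol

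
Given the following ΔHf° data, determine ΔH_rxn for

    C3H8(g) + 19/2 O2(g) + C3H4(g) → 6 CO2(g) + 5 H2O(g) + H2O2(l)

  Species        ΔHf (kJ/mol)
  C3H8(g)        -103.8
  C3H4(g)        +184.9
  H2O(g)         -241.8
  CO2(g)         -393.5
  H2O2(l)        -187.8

Products: 6·(-393.5) + 5·(-241.8) + 1·(-187.8) = -3757.8
Reactants: 1·(-103.8) + 19/2·(+0.0) + 1·(+184.9) = +81.1
ΔH_rxn = (-3757.8) − (+81.1) = -3838.9 kJ/mol

ΔH_rxn = -3838.9 kJ/mol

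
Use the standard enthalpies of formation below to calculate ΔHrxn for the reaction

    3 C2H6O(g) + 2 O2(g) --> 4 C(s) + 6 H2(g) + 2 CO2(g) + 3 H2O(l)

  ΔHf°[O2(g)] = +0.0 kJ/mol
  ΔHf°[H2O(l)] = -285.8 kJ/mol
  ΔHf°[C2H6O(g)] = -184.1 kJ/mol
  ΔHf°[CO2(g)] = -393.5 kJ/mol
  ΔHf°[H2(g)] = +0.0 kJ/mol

ΔHrxn = -1092.1 kJ/mol

ΔH°rxn = Σ nΔHf°(products) − Σ nΔHf°(reactants).
Products: 4·(+0.0) + 6·(+0.0) + 2·(-393.5) + 3·(-285.8) = -1644.4
Reactants: 3·(-184.1) + 2·(+0.0) = -552.3
ΔHrxn = (-1644.4) − (-552.3) = -1092.1 kJ/mol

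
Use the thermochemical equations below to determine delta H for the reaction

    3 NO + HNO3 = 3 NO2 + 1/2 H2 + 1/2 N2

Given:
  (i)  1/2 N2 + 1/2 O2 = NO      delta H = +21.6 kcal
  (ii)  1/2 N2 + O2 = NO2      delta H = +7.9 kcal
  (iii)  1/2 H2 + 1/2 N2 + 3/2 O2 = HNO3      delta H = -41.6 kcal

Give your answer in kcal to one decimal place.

delta H = 0.5 kcal

(i) reversed and × 3: (-3)·(+21.6) = -64.8 kcal
(ii) × 3: (3)·(+7.9) = +23.7 kcal
(iii) reversed: +41.6 kcal
delta H = (-3)·(+21.6) + (3)·(+7.9) + (-1)·(-41.6) = 0.5 kcal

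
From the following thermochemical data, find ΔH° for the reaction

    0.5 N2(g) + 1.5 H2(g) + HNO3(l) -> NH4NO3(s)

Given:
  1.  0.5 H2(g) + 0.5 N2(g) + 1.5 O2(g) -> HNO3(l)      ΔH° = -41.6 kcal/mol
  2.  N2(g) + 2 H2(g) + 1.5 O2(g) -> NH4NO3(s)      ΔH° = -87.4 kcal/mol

eq. 1 reversed: +41.6 kcal/mol
eq. 2 as written: -87.4 kcal/mol
Combining the equations, ΔH° = (-1)·(-41.6) + (1)·(-87.4) = -45.8 kcal/mol

ΔH° = -45.8 kcal/mol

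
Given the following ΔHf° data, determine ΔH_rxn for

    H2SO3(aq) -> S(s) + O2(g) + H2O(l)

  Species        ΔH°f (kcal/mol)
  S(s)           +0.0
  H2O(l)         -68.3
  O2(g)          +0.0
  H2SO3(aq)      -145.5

ΔH_rxn = 77.2 kcal/mol

ΔH°rxn = Σ nΔHf°(products) − Σ nΔHf°(reactants).
Products: 1·(+0.0) + 1·(+0.0) + 1·(-68.3) = -68.3
Reactants: 1·(-145.5) = -145.5
ΔH_rxn = (-68.3) − (-145.5) = 77.2 kcal/mol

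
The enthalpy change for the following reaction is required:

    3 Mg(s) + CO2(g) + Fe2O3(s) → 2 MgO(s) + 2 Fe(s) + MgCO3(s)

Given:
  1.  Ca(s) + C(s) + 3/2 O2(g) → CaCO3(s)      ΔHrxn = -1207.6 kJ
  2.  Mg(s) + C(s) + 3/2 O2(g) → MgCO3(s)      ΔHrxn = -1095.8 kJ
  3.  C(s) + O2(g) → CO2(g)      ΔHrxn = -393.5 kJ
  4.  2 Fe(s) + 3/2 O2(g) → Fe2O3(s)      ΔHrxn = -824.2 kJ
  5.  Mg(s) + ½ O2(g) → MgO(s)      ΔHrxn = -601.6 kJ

eq. 1: not needed (Ca(s) appears nowhere else).
eq. 2 as written (MgCO3(s) already on the product side): -1095.8 kJ
eq. 3 reversed (reverse to put CO2(g) on the reactant side): +393.5 kJ
eq. 4 reversed (reverse to put Fe2O3(s) on the reactant side): +824.2 kJ
eq. 5 × 2 (scale by 2 for the 2 MgO(s)): (2)·(-601.6) = -1203.2 kJ
By Hess's law, ΔHrxn = (-1095.8) + (+393.5) + (+824.2) + (-1203.2) = -1081.3 kJ

ΔHrxn = -1081.3 kJ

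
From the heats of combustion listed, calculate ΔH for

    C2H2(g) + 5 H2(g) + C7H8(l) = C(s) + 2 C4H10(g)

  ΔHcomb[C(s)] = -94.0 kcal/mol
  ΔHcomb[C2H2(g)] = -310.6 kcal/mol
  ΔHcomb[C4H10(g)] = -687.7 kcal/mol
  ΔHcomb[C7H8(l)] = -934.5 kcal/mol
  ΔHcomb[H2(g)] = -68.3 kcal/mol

ΔH = -117.2 kcal/mol

With combustion enthalpies, reactants minus products:
= [1·(-310.6) + 5·(-68.3) + 1·(-934.5)] − [1·(-94.0) + 2·(-687.7)]
= -117.2 kcal/mol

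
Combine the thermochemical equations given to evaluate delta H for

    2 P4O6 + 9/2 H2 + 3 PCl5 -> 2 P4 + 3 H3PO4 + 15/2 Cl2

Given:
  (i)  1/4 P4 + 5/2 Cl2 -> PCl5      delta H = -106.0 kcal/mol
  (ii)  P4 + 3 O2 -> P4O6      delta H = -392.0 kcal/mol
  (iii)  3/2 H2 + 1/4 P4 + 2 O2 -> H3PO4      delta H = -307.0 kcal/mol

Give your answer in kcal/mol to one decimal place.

(i) reversed and × 3 (PCl5 must end up as a reactant; ×3 to match 3 PCl5 in the target): (-3)·(-106.0) = +318.0 kcal/mol
(ii) reversed and × 2 (P4O6 must end up as a reactant; scale by 2 for the 2 P4O6): (-2)·(-392.0) = +784.0 kcal/mol
(iii) × 3 (scale by 3 for the 3 H3PO4): (3)·(-307.0) = -921.0 kcal/mol
delta H = (-3)·(-106.0) + (-2)·(-392.0) + (3)·(-307.0) = 181.0 kcal/mol

delta H = 181.0 kcal/mol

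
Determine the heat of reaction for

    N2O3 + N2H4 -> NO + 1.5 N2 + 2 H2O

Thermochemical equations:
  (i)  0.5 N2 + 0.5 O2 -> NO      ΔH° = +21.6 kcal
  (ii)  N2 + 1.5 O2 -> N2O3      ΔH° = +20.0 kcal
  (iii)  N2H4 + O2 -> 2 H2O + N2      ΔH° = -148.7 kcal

ΔH° = -147.1 kcal

(i) as written (NO already on the product side): +21.6 kcal
(ii) reversed (reverse to put N2O3 on the reactant side): -20.0 kcal
(iii) as written (N2H4 already on the reactant side): -148.7 kcal
ΔH° = (1)·(+21.6) + (-1)·(+20.0) + (1)·(-148.7) = -147.1 kcal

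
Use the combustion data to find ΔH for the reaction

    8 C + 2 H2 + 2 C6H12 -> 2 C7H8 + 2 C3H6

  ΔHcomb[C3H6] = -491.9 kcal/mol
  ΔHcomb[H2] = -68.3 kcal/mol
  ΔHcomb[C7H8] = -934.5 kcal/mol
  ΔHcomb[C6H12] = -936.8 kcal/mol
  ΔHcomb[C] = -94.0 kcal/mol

ΔH = 90.6 kcal/mol

With combustion enthalpies, reactants minus products:
= [8·(-94.0) + 2·(-68.3) + 2·(-936.8)] − [2·(-934.5) + 2·(-491.9)]
= 90.6 kcal/mol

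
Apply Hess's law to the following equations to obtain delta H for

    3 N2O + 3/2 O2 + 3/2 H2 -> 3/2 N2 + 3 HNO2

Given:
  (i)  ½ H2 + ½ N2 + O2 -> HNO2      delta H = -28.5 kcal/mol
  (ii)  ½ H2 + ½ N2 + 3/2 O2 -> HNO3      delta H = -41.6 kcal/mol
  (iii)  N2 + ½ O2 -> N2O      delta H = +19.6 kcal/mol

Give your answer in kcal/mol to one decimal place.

delta H = -144.3 kcal/mol

(i) × 3 (×3 to match 3 HNO2 in the target): (3)·(-28.5) = -85.5 kcal/mol
(ii): not needed (HNO3 appears nowhere else).
(iii) reversed and × 3 (N2O must end up as a reactant; ×3 to match 3 N2O in the target): (-3)·(+19.6) = -58.8 kcal/mol
delta H = (-85.5) + (-58.8) = -144.3 kcal/mol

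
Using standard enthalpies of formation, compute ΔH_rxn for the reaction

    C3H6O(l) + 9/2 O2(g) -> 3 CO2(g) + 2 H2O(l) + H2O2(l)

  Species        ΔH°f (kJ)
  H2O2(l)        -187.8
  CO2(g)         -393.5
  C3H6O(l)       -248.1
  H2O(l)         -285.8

ΔH_rxn = -1691.8 kJ

Products: 3·(-393.5) + 2·(-285.8) + 1·(-187.8) = -1939.9
Reactants: 1·(-248.1) + 9/2·(+0.0) = -248.1
ΔH_rxn = (-1939.9) − (-248.1) = -1691.8 kJ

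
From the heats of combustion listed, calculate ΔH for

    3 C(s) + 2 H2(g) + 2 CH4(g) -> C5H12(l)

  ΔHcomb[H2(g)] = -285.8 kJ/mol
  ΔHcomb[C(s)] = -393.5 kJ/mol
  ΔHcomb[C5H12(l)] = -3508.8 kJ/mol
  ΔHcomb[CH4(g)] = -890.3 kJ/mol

ΔH = -23.9 kJ/mol

Using ΔH = Σ nΔHc°(reactants) − Σ nΔHc°(products):
= [3·(-393.5) + 2·(-285.8) + 2·(-890.3)] − [1·(-3508.8)]
= -23.9 kJ/mol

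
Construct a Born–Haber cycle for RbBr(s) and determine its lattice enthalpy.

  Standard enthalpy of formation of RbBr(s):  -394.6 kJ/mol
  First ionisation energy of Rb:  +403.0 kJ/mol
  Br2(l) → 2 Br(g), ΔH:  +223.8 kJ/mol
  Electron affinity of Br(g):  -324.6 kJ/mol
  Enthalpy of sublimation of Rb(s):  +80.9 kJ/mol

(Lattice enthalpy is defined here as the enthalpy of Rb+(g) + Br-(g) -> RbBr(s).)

U = -665.8 kJ/mol

ΔHf° = 1·ΔHsub + 1·(ΣIE) + 1/2·D(Br2) + 1·EA + U
-394.6 = 1·(+80.9) + 1·(+403.0) + 1/2·(+223.8) + 1·(-324.6) + U
U = -394.6 − (+271.2) = -665.8 kJ/mol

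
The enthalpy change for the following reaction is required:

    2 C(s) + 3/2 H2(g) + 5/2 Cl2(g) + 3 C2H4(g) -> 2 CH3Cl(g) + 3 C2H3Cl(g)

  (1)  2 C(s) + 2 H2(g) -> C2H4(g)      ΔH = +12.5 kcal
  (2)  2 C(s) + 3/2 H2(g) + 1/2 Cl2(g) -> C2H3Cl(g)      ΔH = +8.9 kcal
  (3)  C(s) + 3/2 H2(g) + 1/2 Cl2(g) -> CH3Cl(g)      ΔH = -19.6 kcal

(1) reversed and × 3 (reverse to put C2H4(g) on the reactant side; scale by 3 for the 3 C2H4(g)): (-3)·(+12.5) = -37.5 kcal
(2) × 3 (×3 to match 3 C2H3Cl(g) in the target): (3)·(+8.9) = +26.7 kcal
(3) × 2 (scale by 2 for the 2 CH3Cl(g)): (2)·(-19.6) = -39.2 kcal
ΔH = (-3)·(+12.5) + (3)·(+8.9) + (2)·(-19.6) = -50.0 kcal

ΔH = -50.0 kcal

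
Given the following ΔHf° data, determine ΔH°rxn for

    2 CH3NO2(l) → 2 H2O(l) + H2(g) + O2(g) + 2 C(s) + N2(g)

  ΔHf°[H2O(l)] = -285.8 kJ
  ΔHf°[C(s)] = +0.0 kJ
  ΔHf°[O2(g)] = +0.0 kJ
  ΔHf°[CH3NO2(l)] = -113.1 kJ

ΔH°rxn = -345.4 kJ

Products: 2·(-285.8) + 1·(+0.0) + 1·(+0.0) + 2·(+0.0) + 1·(+0.0) = -571.6
Reactants: 2·(-113.1) = -226.2
ΔH°rxn = (-571.6) − (-226.2) = -345.4 kJ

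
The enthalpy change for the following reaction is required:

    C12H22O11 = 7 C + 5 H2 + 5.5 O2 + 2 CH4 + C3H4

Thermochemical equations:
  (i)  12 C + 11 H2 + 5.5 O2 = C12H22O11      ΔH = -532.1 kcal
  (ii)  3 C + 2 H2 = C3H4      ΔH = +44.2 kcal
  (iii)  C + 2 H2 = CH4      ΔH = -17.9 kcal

(i) reversed (C12H22O11 must end up as a reactant): +532.1 kcal
(ii) as written (C3H4 already on the product side): +44.2 kcal
(iii) × 2 (scale by 2 for the 2 CH4): (2)·(-17.9) = -35.8 kcal
Combining the equations, ΔH = (+532.1) + (+44.2) + (-35.8) = 540.5 kcal

ΔH = 540.5 kcal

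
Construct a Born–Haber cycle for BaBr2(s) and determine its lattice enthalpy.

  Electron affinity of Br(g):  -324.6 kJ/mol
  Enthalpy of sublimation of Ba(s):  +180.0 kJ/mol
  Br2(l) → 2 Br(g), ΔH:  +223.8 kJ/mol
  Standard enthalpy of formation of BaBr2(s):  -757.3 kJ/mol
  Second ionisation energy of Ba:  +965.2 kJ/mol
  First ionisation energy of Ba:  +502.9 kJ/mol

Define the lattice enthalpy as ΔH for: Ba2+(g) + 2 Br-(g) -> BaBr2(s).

U = -1980.0 kJ/mol

ΔHf° = 1·ΔHsub + 1·(ΣIE) + 1·D(Br2) + 2·EA + U
-757.3 = 1·(+180.0) + 1·(+1468.1) + 1·(+223.8) + 2·(-324.6) + U
U = -757.3 − (+1222.7) = -1980.0 kJ/mol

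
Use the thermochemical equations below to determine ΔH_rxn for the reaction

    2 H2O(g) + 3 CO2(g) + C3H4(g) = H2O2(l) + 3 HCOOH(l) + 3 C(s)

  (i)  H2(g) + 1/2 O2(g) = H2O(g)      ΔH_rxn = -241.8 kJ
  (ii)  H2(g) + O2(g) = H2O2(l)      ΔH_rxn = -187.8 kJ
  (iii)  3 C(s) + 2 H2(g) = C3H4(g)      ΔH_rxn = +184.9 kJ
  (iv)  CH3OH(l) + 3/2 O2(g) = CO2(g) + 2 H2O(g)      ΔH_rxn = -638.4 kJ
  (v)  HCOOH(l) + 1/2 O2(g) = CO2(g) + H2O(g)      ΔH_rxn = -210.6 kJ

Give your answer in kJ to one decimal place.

ΔH_rxn = 17.3 kJ

(i) as written: -241.8 kJ
(ii) as written (H2O2(l) already on the product side): -187.8 kJ
(iii) reversed (C3H4(g) must end up as a reactant): -184.9 kJ
(iv): not needed (CH3OH(l) appears nowhere else).
(v) reversed and × 3 (HCOOH(l) must end up as a product; ×3 to match 3 HCOOH(l) in the target): (-3)·(-210.6) = +631.8 kJ
ΔH_rxn = (1)·(-241.8) + (1)·(-187.8) + (-1)·(+184.9) + (-3)·(-210.6) = 17.3 kJ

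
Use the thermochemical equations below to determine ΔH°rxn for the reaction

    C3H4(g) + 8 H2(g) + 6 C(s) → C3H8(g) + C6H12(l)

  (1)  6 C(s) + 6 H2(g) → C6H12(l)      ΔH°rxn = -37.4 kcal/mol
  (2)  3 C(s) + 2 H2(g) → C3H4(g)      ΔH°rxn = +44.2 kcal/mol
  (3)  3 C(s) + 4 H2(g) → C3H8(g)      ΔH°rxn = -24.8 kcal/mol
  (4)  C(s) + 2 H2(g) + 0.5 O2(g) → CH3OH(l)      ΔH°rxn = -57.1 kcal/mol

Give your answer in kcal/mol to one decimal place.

ΔH°rxn = -106.4 kcal/mol

(1) as written: -37.4 kcal/mol
(2) reversed: -44.2 kcal/mol
(3) as written: -24.8 kcal/mol
(4): not needed.
Combining the equations, ΔH°rxn = (1)·(-37.4) + (-1)·(+44.2) + (1)·(-24.8) = -106.4 kcal/mol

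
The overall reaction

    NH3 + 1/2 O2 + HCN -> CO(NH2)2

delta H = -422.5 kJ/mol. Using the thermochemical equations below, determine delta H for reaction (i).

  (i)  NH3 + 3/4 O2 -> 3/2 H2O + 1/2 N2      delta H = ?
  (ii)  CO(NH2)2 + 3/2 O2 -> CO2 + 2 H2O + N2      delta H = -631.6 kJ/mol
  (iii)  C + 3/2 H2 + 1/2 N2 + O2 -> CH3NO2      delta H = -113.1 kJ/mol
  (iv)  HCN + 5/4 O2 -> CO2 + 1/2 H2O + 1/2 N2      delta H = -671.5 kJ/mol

delta H = -382.6 kJ/mol

(i) as written: contributes x
(ii) reversed: +631.6 kJ/mol
(iii): not needed.
(iv) as written: -671.5 kJ/mol
-422.5 = (+631.6) + (-671.5) + x
x = (-422.5 − (-39.9)) / (1) = -382.6 kJ/mol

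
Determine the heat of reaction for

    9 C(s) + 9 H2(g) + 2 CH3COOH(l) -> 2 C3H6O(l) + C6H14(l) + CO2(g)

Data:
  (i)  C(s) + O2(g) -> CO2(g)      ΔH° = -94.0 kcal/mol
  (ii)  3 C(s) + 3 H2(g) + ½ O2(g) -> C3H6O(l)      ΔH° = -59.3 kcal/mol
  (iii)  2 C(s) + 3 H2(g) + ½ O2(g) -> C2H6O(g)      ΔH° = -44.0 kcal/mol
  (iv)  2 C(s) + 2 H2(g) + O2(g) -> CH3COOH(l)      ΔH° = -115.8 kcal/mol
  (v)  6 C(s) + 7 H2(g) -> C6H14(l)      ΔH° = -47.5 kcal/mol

(i) as written: -94.0 kcal/mol
(ii) × 2: (2)·(-59.3) = -118.6 kcal/mol
(iii): not needed.
(iv) reversed and × 2: (-2)·(-115.8) = +231.6 kcal/mol
(v) as written: -47.5 kcal/mol
Since enthalpy is a state function, ΔH° = (1)·(-94.0) + (2)·(-59.3) + (-2)·(-115.8) + (1)·(-47.5) = -28.5 kcal/mol

ΔH° = -28.5 kcal/mol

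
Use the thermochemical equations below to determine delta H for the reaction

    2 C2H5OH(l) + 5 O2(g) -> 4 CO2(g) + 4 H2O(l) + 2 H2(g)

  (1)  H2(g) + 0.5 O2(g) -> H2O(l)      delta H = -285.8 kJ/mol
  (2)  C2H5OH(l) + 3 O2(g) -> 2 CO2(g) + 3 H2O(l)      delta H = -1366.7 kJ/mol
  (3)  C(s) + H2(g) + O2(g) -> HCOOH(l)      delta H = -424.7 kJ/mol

delta H = -2161.8 kJ/mol

(1) reversed and × 2: (-2)·(-285.8) = +571.6 kJ/mol
(2) × 2 (×2 to match 2 C2H5OH(l) in the target): (2)·(-1366.7) = -2733.4 kJ/mol
(3): not needed (C(s) appears nowhere else).
Combining the equations, delta H = (-2)·(-285.8) + (2)·(-1366.7) = -2161.8 kJ/mol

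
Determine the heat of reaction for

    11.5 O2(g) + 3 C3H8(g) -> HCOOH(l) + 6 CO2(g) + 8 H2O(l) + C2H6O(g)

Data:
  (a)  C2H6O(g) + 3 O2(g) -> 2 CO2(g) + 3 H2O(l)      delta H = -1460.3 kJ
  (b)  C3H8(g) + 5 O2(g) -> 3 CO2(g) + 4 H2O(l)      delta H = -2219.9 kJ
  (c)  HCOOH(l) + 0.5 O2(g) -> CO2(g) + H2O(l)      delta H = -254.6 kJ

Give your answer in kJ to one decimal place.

delta H = -4944.8 kJ

(a) reversed (C2H6O(g) must end up as a product): +1460.3 kJ
(b) × 3 (scale by 3 for the 3 C3H8(g)): (3)·(-2219.9) = -6659.7 kJ
(c) reversed (reverse to put HCOOH(l) on the product side): +254.6 kJ
delta H = (-1)·(-1460.3) + (3)·(-2219.9) + (-1)·(-254.6) = -4944.8 kJ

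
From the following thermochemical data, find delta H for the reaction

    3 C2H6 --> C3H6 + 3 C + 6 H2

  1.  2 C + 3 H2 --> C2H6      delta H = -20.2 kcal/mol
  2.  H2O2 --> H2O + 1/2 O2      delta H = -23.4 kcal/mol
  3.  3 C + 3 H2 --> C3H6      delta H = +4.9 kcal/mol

eq. 1 reversed and × 3: (-3)·(-20.2) = +60.6 kcal/mol
eq. 2: not needed.
eq. 3 as written: +4.9 kcal/mol
delta H = (-3)·(-20.2) + (1)·(+4.9) = 65.5 kcal/mol

delta H = 65.5 kcal/mol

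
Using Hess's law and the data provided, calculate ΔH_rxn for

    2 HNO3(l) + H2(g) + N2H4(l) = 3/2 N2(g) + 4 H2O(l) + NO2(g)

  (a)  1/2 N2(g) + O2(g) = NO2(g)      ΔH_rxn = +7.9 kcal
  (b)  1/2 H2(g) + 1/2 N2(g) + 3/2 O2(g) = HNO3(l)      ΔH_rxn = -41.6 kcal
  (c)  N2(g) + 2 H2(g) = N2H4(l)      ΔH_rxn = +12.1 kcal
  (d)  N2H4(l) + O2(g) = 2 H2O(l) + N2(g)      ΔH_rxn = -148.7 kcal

ΔH_rxn = -194.2 kcal

(a) as written (NO2(g) already on the product side): +7.9 kcal
(b) reversed and × 2 (reverse to put HNO3(l) on the reactant side; ×2 to match 2 HNO3(l) in the target): (-2)·(-41.6) = +83.2 kcal
(c) as written: +12.1 kcal
(d) × 2 (scale by 2 for the 4 H2O(l)): (2)·(-148.7) = -297.4 kcal
ΔH_rxn = (1)·(+7.9) + (-2)·(-41.6) + (1)·(+12.1) + (2)·(-148.7) = -194.2 kcal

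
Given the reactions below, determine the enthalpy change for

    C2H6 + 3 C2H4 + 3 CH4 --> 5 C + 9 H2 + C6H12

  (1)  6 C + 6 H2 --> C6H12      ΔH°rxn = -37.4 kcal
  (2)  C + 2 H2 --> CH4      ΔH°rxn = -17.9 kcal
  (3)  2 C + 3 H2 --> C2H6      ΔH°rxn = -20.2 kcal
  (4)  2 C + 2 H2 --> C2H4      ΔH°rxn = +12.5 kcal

(1) as written: -37.4 kcal
(2) reversed and × 3: (-3)·(-17.9) = +53.7 kcal
(3) reversed: +20.2 kcal
(4) reversed and × 3: (-3)·(+12.5) = -37.5 kcal
By Hess's law, ΔH°rxn = (-37.4) + (+53.7) + (+20.2) + (-37.5) = -1.0 kcal

ΔH°rxn = -1.0 kcal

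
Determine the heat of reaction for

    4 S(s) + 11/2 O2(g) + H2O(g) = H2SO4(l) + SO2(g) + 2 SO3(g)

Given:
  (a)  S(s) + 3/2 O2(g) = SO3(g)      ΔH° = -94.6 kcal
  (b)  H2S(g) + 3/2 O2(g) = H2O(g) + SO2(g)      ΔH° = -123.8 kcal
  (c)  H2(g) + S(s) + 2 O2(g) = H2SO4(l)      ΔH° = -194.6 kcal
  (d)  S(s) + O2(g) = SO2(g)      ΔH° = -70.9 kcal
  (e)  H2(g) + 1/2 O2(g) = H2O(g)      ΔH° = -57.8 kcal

(a) × 2 (scale by 2 for the 2 SO3(g)): (2)·(-94.6) = -189.2 kcal
(b): not needed (H2S(g) appears nowhere else).
(c) as written (H2SO4(l) already on the product side): -194.6 kcal
(d) as written: -70.9 kcal
(e) reversed: +57.8 kcal
Combining the equations, ΔH° = (-189.2) + (-194.6) + (-70.9) + (+57.8) = -396.9 kcal

ΔH° = -396.9 kcal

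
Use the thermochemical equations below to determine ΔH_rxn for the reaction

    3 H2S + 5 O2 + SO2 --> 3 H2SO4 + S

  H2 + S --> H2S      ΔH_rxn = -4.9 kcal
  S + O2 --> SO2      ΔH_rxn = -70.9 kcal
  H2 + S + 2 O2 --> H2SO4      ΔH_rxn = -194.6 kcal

ΔH_rxn = -498.2 kcal

equation 1 reversed and × 3 (reverse to put H2S on the reactant side; ×3 to match 3 H2S in the target): (-3)·(-4.9) = +14.7 kcal
equation 2 reversed (SO2 must end up as a reactant): +70.9 kcal
equation 3 × 3 (×3 to match 3 H2SO4 in the target): (3)·(-194.6) = -583.8 kcal
Since enthalpy is a state function, ΔH_rxn = (+14.7) + (+70.9) + (-583.8) = -498.2 kcal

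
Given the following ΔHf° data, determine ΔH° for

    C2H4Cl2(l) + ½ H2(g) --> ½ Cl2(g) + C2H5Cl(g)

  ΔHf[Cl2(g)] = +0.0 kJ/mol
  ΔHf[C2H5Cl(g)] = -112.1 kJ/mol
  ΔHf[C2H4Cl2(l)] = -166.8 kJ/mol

Products: 1/2·(+0.0) + 1·(-112.1) = -112.1
Reactants: 1·(-166.8) + 1/2·(+0.0) = -166.8
ΔH° = (-112.1) − (-166.8) = 54.7 kJ/mol

ΔH° = 54.7 kJ/mol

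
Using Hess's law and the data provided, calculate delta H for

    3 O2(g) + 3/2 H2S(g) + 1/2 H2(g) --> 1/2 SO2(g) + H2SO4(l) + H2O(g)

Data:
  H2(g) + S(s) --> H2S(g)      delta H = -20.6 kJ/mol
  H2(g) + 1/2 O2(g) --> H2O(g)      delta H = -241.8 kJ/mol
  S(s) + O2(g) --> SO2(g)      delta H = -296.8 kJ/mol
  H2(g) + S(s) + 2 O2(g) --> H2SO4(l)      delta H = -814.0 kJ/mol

equation 1 reversed and × 3/2 (H2S(g) must end up as a reactant; scale by 3/2 for the 3/2 H2S(g)): (-3/2)·(-20.6) = +30.9 kJ/mol
equation 2 as written (H2O(g) already on the product side): -241.8 kJ/mol
equation 3 × 1/2 (scale by 1/2 for the 1/2 SO2(g)): (1/2)·(-296.8) = -148.4 kJ/mol
equation 4 as written (H2SO4(l) already on the product side): -814.0 kJ/mol
delta H = (-3/2)·(-20.6) + (1)·(-241.8) + (1/2)·(-296.8) + (1)·(-814.0) = -1173.3 kJ/mol

delta H = -1173.3 kJ/mol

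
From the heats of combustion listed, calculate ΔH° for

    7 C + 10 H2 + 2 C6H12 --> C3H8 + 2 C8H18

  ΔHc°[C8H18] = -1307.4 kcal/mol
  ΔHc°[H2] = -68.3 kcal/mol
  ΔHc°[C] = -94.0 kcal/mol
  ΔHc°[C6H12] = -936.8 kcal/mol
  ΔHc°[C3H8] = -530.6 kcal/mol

With combustion enthalpies, reactants minus products:
= [7·(-94.0) + 10·(-68.3) + 2·(-936.8)] − [1·(-530.6) + 2·(-1307.4)]
= -69.2 kcal/mol

ΔH° = -69.2 kcal/mol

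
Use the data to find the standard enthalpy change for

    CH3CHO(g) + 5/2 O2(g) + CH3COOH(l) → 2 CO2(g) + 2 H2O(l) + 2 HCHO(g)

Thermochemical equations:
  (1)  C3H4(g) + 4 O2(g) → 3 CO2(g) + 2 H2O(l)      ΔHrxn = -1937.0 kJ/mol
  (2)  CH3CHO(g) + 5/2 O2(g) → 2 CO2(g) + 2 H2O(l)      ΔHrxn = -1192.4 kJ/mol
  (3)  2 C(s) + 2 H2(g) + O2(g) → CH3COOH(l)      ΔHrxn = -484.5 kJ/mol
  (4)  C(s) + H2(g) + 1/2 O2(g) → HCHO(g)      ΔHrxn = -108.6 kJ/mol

ΔHrxn = -925.1 kJ/mol

(1): not needed.
(2) as written: -1192.4 kJ/mol
(3) reversed: +484.5 kJ/mol
(4) × 2: (2)·(-108.6) = -217.2 kJ/mol
Combining the equations, ΔHrxn = (-1192.4) + (+484.5) + (-217.2) = -925.1 kJ/mol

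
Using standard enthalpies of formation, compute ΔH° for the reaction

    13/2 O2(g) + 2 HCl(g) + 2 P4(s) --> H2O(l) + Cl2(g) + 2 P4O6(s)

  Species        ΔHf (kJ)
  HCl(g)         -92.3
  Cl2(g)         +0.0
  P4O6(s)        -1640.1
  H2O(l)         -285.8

ΔH° = -3381.4 kJ

Products: 1·(-285.8) + 1·(+0.0) + 2·(-1640.1) = -3566.0
Reactants: 13/2·(+0.0) + 2·(-92.3) + 2·(+0.0) = -184.6
ΔH° = (-3566.0) − (-184.6) = -3381.4 kJ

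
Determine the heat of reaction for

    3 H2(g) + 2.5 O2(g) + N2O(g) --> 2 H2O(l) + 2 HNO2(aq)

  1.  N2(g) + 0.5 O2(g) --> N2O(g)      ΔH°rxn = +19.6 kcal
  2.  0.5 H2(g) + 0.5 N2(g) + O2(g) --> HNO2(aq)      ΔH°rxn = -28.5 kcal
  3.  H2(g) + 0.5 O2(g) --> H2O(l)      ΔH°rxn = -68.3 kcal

eq. 1 reversed (reverse to put N2O(g) on the reactant side): -19.6 kcal
eq. 2 × 2 (×2 to match 2 HNO2(aq) in the target): (2)·(-28.5) = -57.0 kcal
eq. 3 × 2 (scale by 2 for the 2 H2O(l)): (2)·(-68.3) = -136.6 kcal
ΔH°rxn = (-19.6) + (-57.0) + (-136.6) = -213.2 kcal

ΔH°rxn = -213.2 kcal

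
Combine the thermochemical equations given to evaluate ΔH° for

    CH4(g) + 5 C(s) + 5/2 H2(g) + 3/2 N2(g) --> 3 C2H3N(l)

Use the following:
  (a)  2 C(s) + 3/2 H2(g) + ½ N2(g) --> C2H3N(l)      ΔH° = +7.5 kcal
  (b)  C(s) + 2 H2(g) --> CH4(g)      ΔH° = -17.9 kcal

(a) × 3: (3)·(+7.5) = +22.5 kcal
(b) reversed: +17.9 kcal
Since enthalpy is a state function, ΔH° = (3)·(+7.5) + (-1)·(-17.9) = 40.4 kcal

ΔH° = 40.4 kcal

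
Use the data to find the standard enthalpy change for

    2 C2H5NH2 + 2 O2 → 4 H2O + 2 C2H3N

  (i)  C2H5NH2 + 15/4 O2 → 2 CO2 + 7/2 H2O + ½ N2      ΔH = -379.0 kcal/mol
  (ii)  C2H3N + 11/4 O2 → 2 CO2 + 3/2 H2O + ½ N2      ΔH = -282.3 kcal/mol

(i) × 2: (2)·(-379.0) = -758.0 kcal/mol
(ii) reversed and × 2: (-2)·(-282.3) = +564.6 kcal/mol
Summing the manipulated equations, ΔH = (-758.0) + (+564.6) = -193.4 kcal/mol

ΔH = -193.4 kcal/mol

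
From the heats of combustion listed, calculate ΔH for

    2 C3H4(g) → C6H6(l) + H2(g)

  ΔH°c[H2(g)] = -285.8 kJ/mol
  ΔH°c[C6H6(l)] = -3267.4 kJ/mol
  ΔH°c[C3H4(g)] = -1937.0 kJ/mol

ΔH = -320.8 kJ/mol

Using ΔH = Σ nΔHc°(reactants) − Σ nΔHc°(products):
= [2·(-1937.0)] − [1·(-3267.4) + 1·(-285.8)]
= -320.8 kJ/mol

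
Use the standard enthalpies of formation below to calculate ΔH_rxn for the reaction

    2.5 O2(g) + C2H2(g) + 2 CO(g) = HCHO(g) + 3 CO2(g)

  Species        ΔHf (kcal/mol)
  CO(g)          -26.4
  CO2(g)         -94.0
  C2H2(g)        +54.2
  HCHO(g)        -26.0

ΔH_rxn = -309.4 kcal/mol

ΔH°rxn = Σ nΔHf°(products) − Σ nΔHf°(reactants).
Products: 1·(-26.0) + 3·(-94.0) = -308.0
Reactants: 5/2·(+0.0) + 1·(+54.2) + 2·(-26.4) = +1.4
ΔH_rxn = (-308.0) − (+1.4) = -309.4 kcal/mol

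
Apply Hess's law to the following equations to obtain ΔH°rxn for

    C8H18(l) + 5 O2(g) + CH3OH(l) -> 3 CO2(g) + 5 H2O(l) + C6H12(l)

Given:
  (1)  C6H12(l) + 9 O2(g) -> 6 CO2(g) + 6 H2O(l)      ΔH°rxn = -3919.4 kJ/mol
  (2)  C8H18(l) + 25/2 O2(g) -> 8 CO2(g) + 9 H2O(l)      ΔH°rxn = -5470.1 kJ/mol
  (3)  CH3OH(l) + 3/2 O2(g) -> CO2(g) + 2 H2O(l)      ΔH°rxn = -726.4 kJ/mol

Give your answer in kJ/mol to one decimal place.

ΔH°rxn = -2277.1 kJ/mol

(1) reversed (C6H12(l) must end up as a product): +3919.4 kJ/mol
(2) as written (C8H18(l) already on the reactant side): -5470.1 kJ/mol
(3) as written (CH3OH(l) already on the reactant side): -726.4 kJ/mol
ΔH°rxn = (-1)·(-3919.4) + (1)·(-5470.1) + (1)·(-726.4) = -2277.1 kJ/mol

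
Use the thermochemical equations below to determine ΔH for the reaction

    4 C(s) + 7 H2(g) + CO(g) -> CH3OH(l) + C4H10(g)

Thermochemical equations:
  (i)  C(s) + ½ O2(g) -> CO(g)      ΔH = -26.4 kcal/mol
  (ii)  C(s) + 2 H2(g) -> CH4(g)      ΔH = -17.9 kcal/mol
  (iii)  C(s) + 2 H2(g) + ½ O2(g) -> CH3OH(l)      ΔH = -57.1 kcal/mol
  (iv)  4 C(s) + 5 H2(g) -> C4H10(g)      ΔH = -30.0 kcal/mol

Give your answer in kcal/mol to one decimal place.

(i) reversed (reverse to put CO(g) on the reactant side): +26.4 kcal/mol
(ii): not needed (CH4(g) appears nowhere else).
(iii) as written (CH3OH(l) already on the product side): -57.1 kcal/mol
(iv) as written (C4H10(g) already on the product side): -30.0 kcal/mol
Summing the manipulated equations, ΔH = (+26.4) + (-57.1) + (-30.0) = -60.7 kcal/mol

ΔH = -60.7 kcal/mol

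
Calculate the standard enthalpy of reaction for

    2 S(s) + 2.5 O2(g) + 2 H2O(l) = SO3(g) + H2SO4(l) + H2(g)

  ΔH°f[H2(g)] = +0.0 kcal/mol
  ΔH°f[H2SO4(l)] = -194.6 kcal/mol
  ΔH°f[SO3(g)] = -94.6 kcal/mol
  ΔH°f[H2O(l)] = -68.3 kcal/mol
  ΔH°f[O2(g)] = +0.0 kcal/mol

Products: 1·(-94.6) + 1·(-194.6) + 1·(+0.0) = -289.2
Reactants: 2·(+0.0) + 5/2·(+0.0) + 2·(-68.3) = -136.6
ΔH°rxn = (-289.2) − (-136.6) = -152.6 kcal/mol

ΔH°rxn = -152.6 kcal/mol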